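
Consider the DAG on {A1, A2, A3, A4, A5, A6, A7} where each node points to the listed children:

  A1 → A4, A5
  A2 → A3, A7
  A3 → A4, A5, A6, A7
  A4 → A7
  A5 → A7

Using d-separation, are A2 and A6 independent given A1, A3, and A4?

We examine all 6 paths between A2 and A6:
  1. A2 → A7 ← A5 ← A1 → A4 ← A3 → A6 — A7:collider[blocks]; A5:chain[open]; A1:fork[blocks]; A4:collider[open]; A3:fork[blocks] ⇒ blocked
  2. A2 → A7 ← A5 ← A3 → A6 — A7:collider[blocks]; A5:chain[open]; A3:fork[blocks] ⇒ blocked
  3. A2 → A7 ← A3 → A6 — A7:collider[blocks]; A3:fork[blocks] ⇒ blocked
  4. A2 → A7 ← A4 ← A1 → A5 ← A3 → A6 — A7:collider[blocks]; A4:chain[blocks]; A1:fork[blocks]; A5:collider[blocks]; A3:fork[blocks] ⇒ blocked
  5. A2 → A7 ← A4 ← A3 → A6 — A7:collider[blocks]; A4:chain[blocks]; A3:fork[blocks] ⇒ blocked
  6. A2 → A3 → A6 — A3:chain[blocks] ⇒ blocked
Every path is blocked, so A2 and A6 are d-separated given {A1, A3, A4}.

Yes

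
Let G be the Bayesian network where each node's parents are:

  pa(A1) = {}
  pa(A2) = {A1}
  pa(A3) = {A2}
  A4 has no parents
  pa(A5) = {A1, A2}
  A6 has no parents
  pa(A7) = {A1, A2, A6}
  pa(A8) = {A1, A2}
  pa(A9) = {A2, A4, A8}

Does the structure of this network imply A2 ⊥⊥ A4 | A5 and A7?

Yes — A2 and A4 are d-separated given {A5, A7}.

5 paths connect A2 and A4; each must be blocked for d-separation to hold:
Path 1: A2 → A9 ← A4
  A9 is a collider here and neither A9 nor any of its descendants is conditioned on, so the collider stays closed — the path is blocked at A9.
Path 2: A2 → A5 ← A1 → A8 → A9 ← A4
  A9 is a collider here and neither A9 nor any of its descendants is conditioned on, so the collider stays closed — the path is blocked at A9.
Path 3: A2 → A7 ← A1 → A8 → A9 ← A4
  A9 is a collider here and neither A9 nor any of its descendants is conditioned on, so the collider stays closed — the path is blocked at A9.
Path 4: A2 ← A1 → A8 → A9 ← A4
  A9 is a collider here and neither A9 nor any of its descendants is conditioned on, so the collider stays closed — the path is blocked at A9.
Path 5: A2 → A8 → A9 ← A4
  A9 is a collider here and neither A9 nor any of its descendants is conditioned on, so the collider stays closed — the path is blocked at A9.
All paths are blocked; A2 ⊥ A4 | {A5, A7} holds.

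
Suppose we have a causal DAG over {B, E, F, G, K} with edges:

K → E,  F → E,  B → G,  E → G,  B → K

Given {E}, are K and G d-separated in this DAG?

No

We examine all 2 paths between K and G:
  1. K ← B → G — B:fork[open] ⇒ active
  2. K → E → G — E:chain[blocks] ⇒ blocked
Because an active path exists, K and G are not d-separated.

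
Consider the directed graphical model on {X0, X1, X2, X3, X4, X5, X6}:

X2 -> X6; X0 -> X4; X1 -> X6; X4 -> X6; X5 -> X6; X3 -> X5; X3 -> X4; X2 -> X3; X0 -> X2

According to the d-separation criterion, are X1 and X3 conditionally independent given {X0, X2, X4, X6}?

There are 5 undirected paths between X1 and X3; checking each against the conditioning set {X0, X2, X4, X6}:
Path 1: X1 → X6 ← X2 → X3
  X2 is a fork here and X2 is conditioned on, so the path is blocked at X2.
Path 2: X1 → X6 ← X2 ← X0 → X4 ← X3
  X2 is a chain here and X2 is conditioned on, so the path is blocked at X2.
Path 3: X1 → X6 ← X4 ← X3
  X4 is a chain here and X4 is conditioned on, so the path is blocked at X4.
Path 4: X1 → X6 ← X4 ← X0 → X2 → X3
  X4 is a chain here and X4 is conditioned on, so the path is blocked at X4.
Path 5: X1 → X6 ← X5 ← X3
  X6 is a collider and X6 is conditioned on, which opens it; X5 is a chain and X5 is not conditioned on — no node blocks this path, so it is active.
Since the path X1 → X6 ← X5 ← X3 is active, X1 and X3 are not d-separated given {X0, X2, X4, X6}.

No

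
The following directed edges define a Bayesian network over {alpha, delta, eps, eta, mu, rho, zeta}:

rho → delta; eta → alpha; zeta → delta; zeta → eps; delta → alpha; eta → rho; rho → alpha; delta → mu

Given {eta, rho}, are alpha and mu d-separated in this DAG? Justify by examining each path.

No

There are 3 undirected paths between alpha and mu; checking each against the conditioning set {eta, rho}:
  1. alpha ← rho → delta → mu — rho:fork[blocks]; delta:chain[open] ⇒ blocked
  2. alpha ← eta → rho → delta → mu — eta:fork[blocks]; rho:chain[blocks]; delta:chain[open] ⇒ blocked
  3. alpha ← delta → mu — delta:fork[open] ⇒ active
Because an active path exists, alpha and mu are not d-separated.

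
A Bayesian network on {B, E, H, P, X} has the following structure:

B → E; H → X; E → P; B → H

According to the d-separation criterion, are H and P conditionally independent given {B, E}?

The only undirected path from H to P is:
Path 1: H ← B → E → P
  B is a fork here and B is conditioned on, so the path is blocked at B.
Since every path is blocked, d-separation holds.

Yes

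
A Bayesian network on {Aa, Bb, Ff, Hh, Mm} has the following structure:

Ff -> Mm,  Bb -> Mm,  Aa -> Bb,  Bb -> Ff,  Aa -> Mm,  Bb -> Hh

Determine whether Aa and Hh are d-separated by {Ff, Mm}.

No

Enumerating the 3 paths from Aa to Hh and testing each for blocking by {Ff, Mm}:
Path 1: Aa → Mm ← Bb → Hh
  Mm is a collider and Mm is conditioned on, which opens it; Bb is a fork and Bb is not conditioned on — no node blocks this path, so it is active.
Path 2: Aa → Mm ← Ff ← Bb → Hh
  Ff is a chain here and Ff is conditioned on, so the path is blocked at Ff.
Path 3: Aa → Bb → Hh
  Bb is a chain and Bb is not conditioned on — no node blocks this path, so it is active.
Because an active path exists, Aa and Hh are not d-separated.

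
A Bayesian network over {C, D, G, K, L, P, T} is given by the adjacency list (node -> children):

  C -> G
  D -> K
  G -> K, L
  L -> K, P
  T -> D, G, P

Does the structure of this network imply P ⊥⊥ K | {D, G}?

No — P and K are not d-separated given {D, G}.

6 paths connect P and K; each must be blocked for d-separation to hold:
  1. P ← T → D → K — T:fork[open]; D:chain[blocks] ⇒ blocked
  2. P ← T → G → L → K — T:fork[open]; G:chain[blocks]; L:chain[open] ⇒ blocked
  3. P ← T → G → K — T:fork[open]; G:chain[blocks] ⇒ blocked
  4. P ← L ← G ← T → D → K — L:chain[open]; G:chain[blocks]; T:fork[open]; D:chain[blocks] ⇒ blocked
  5. P ← L ← G → K — L:chain[open]; G:fork[blocks] ⇒ blocked
  6. P ← L → K — L:fork[open] ⇒ active
Since the path P ← L → K is active, P and K are not d-separated given {D, G}.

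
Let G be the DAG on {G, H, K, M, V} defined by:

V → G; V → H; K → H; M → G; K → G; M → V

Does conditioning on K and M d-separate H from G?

No

There are 3 undirected paths between H and G; checking each against the conditioning set {K, M}:
Path 1: H ← K → G
  K is a fork here and K is conditioned on, so the path is blocked at K.
Path 2: H ← V ← M → G
  M is a fork here and M is conditioned on, so the path is blocked at M.
Path 3: H ← V → G
  V is a fork and V is not conditioned on — no node blocks this path, so it is active.
At least one path is unblocked, so d-separation fails.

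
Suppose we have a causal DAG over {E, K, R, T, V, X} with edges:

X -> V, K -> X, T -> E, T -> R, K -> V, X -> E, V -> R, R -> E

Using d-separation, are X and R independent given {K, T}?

No — X and R are not d-separated given {K, T}.

We examine all 4 paths between X and R:
Path 1: X ← K → V → R
  K is a fork here and K is conditioned on, so the path is blocked at K.
Path 2: X → V → R
  V is a chain and V is not conditioned on — no node blocks this path, so it is active.
Path 3: X → E ← R
  E is a collider here and neither E nor any of its descendants is conditioned on, so the collider stays closed — the path is blocked at E.
Path 4: X → E ← T → R
  E is a collider here and neither E nor any of its descendants is conditioned on, so the collider stays closed — the path is blocked at E.
Because an active path exists, X and R are not d-separated.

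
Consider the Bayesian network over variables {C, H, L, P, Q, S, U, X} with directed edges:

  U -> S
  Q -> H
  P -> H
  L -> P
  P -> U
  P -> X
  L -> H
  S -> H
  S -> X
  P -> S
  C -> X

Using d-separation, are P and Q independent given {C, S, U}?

Yes

Enumerating the 5 paths from P to Q and testing each for blocking by {C, S, U}:
  1. P ← L → H ← Q — L:fork[open]; H:collider[blocks] ⇒ blocked
  2. P → S → H ← Q — S:chain[blocks]; H:collider[blocks] ⇒ blocked
  3. P → X ← S → H ← Q — X:collider[blocks]; S:fork[blocks]; H:collider[blocks] ⇒ blocked
  4. P → H ← Q — H:collider[blocks] ⇒ blocked
  5. P → U → S → H ← Q — U:chain[blocks]; S:chain[blocks]; H:collider[blocks] ⇒ blocked
Every path is blocked, so P and Q are d-separated given {C, S, U}.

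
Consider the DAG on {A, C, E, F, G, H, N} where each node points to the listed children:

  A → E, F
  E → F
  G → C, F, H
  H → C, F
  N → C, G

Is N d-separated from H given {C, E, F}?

There are 6 undirected paths between N and H; checking each against the conditioning set {C, E, F}:
  1. N → G → F ← H — G:chain[open]; F:collider[open] ⇒ active
  2. N → G → C ← H — G:chain[open]; C:collider[open] ⇒ active
  3. N → G → H — G:chain[open] ⇒ active
  4. N → C ← G → F ← H — C:collider[open]; G:fork[open]; F:collider[open] ⇒ active
  5. N → C ← G → H — C:collider[open]; G:fork[open] ⇒ active
  6. N → C ← H — C:collider[open] ⇒ active
At least one path is unblocked, so d-separation fails.

No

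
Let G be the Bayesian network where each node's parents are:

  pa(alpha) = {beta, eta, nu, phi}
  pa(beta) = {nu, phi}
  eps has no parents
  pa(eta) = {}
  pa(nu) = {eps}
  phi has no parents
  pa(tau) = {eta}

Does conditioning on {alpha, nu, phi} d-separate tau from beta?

No

There are 3 undirected paths between tau and beta; checking each against the conditioning set {alpha, nu, phi}:
Path 1: tau ← eta → alpha ← beta
  eta is a fork and eta is not conditioned on; alpha is a collider and alpha is conditioned on, which opens it — no node blocks this path, so it is active.
Path 2: tau ← eta → alpha ← phi → beta
  phi is a fork here and phi is conditioned on, so the path is blocked at phi.
Path 3: tau ← eta → alpha ← nu → beta
  nu is a fork here and nu is conditioned on, so the path is blocked at nu.
Because an active path exists, tau and beta are not d-separated.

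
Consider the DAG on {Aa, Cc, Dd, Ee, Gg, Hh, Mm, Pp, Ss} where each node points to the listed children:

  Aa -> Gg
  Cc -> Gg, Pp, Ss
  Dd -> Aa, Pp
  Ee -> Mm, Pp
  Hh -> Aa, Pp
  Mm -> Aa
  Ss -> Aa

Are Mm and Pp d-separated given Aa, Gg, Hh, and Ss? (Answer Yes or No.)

No — Mm and Pp are not d-separated given {Aa, Gg, Hh, Ss}.

There are 5 undirected paths between Mm and Pp; checking each against the conditioning set {Aa, Gg, Hh, Ss}:
Path 1: Mm → Aa ← Ss ← Cc → Pp
  Ss is a chain here and Ss is conditioned on, so the path is blocked at Ss.
Path 2: Mm → Aa ← Dd → Pp
  Aa is a collider and Aa is conditioned on, which opens it; Dd is a fork and Dd is not conditioned on — no node blocks this path, so it is active.
Path 3: Mm → Aa → Gg ← Cc → Pp
  Aa is a chain here and Aa is conditioned on, so the path is blocked at Aa.
Path 4: Mm → Aa ← Hh → Pp
  Hh is a fork here and Hh is conditioned on, so the path is blocked at Hh.
Path 5: Mm ← Ee → Pp
  Ee is a fork and Ee is not conditioned on — no node blocks this path, so it is active.
Because an active path exists, Mm and Pp are not d-separated.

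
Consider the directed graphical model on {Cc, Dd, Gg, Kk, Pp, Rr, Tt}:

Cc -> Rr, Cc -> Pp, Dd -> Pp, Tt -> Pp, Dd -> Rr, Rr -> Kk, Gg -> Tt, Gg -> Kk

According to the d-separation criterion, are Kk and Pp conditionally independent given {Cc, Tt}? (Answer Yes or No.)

There are 3 undirected paths between Kk and Pp; checking each against the conditioning set {Cc, Tt}:
Path 1: Kk ← Rr ← Dd → Pp
  Rr is a chain and Rr is not conditioned on; Dd is a fork and Dd is not conditioned on — no node blocks this path, so it is active.
Path 2: Kk ← Rr ← Cc → Pp
  Cc is a fork here and Cc is conditioned on, so the path is blocked at Cc.
Path 3: Kk ← Gg → Tt → Pp
  Tt is a chain here and Tt is conditioned on, so the path is blocked at Tt.
At least one path is unblocked, so d-separation fails.

No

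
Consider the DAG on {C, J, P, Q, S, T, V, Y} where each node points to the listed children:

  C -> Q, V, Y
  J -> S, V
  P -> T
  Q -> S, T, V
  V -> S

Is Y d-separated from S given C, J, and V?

6 paths connect Y and S; each must be blocked for d-separation to hold:
Path 1: Y ← C → Q → S
  C is a fork here and C is conditioned on, so the path is blocked at C.
Path 2: Y ← C → Q → V → S
  C is a fork here and C is conditioned on, so the path is blocked at C.
Path 3: Y ← C → Q → V ← J → S
  C is a fork here and C is conditioned on, so the path is blocked at C.
Path 4: Y ← C → V → S
  C is a fork here and C is conditioned on, so the path is blocked at C.
Path 5: Y ← C → V ← Q → S
  C is a fork here and C is conditioned on, so the path is blocked at C.
Path 6: Y ← C → V ← J → S
  C is a fork here and C is conditioned on, so the path is blocked at C.
All paths are blocked; Y ⊥ S | {C, J, V} holds.

Yes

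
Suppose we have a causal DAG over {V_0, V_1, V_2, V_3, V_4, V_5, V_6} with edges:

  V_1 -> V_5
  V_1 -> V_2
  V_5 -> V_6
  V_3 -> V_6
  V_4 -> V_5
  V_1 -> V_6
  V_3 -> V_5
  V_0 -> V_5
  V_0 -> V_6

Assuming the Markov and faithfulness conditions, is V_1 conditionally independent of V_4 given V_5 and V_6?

No

Enumerating the 4 paths from V_1 to V_4 and testing each for blocking by {V_5, V_6}:
  1. V_1 → V_5 ← V_4 — V_5:collider[open] ⇒ active
  2. V_1 → V_6 ← V_0 → V_5 ← V_4 — V_6:collider[open]; V_0:fork[open]; V_5:collider[open] ⇒ active
  3. V_1 → V_6 ← V_3 → V_5 ← V_4 — V_6:collider[open]; V_3:fork[open]; V_5:collider[open] ⇒ active
  4. V_1 → V_6 ← V_5 ← V_4 — V_6:collider[open]; V_5:chain[blocks] ⇒ blocked
Since the path V_1 → V_5 ← V_4 is active, V_1 and V_4 are not d-separated given {V_5, V_6}.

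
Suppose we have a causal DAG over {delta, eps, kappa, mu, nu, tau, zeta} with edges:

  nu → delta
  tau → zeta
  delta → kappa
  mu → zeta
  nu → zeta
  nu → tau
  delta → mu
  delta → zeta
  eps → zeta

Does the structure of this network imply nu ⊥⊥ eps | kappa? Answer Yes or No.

Yes

Enumerating the 4 paths from nu to eps and testing each for blocking by {kappa}:
Path 1: nu → tau → zeta ← eps
  zeta is a collider here and neither zeta nor any of its descendants is conditioned on, so the collider stays closed — the path is blocked at zeta.
Path 2: nu → delta → mu → zeta ← eps
  zeta is a collider here and neither zeta nor any of its descendants is conditioned on, so the collider stays closed — the path is blocked at zeta.
Path 3: nu → delta → zeta ← eps
  zeta is a collider here and neither zeta nor any of its descendants is conditioned on, so the collider stays closed — the path is blocked at zeta.
Path 4: nu → zeta ← eps
  zeta is a collider here and neither zeta nor any of its descendants is conditioned on, so the collider stays closed — the path is blocked at zeta.
Since every path is blocked, d-separation holds.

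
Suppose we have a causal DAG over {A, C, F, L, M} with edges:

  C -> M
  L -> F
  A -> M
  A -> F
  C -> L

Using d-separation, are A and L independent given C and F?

No

We examine all 2 paths between A and L:
Path 1: A → F ← L
  F is a collider and F is conditioned on, which opens it — no node blocks this path, so it is active.
Path 2: A → M ← C → L
  M is a collider here and neither M nor any of its descendants is conditioned on, so the collider stays closed — the path is blocked at M.
At least one path is unblocked, so d-separation fails.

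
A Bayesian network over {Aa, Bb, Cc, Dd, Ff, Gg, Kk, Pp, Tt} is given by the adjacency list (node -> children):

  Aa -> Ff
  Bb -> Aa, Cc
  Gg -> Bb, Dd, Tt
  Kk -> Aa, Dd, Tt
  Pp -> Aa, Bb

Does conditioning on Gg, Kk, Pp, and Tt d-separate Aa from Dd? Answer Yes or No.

Yes

Enumerating the 6 paths from Aa to Dd and testing each for blocking by {Gg, Kk, Pp, Tt}:
Path 1: Aa ← Pp → Bb ← Gg → Tt ← Kk → Dd
  Pp is a fork here and Pp is conditioned on, so the path is blocked at Pp.
Path 2: Aa ← Pp → Bb ← Gg → Dd
  Pp is a fork here and Pp is conditioned on, so the path is blocked at Pp.
Path 3: Aa ← Bb ← Gg → Tt ← Kk → Dd
  Gg is a fork here and Gg is conditioned on, so the path is blocked at Gg.
Path 4: Aa ← Bb ← Gg → Dd
  Gg is a fork here and Gg is conditioned on, so the path is blocked at Gg.
Path 5: Aa ← Kk → Tt ← Gg → Dd
  Kk is a fork here and Kk is conditioned on, so the path is blocked at Kk.
Path 6: Aa ← Kk → Dd
  Kk is a fork here and Kk is conditioned on, so the path is blocked at Kk.
Every path is blocked, so Aa and Dd are d-separated given {Gg, Kk, Pp, Tt}.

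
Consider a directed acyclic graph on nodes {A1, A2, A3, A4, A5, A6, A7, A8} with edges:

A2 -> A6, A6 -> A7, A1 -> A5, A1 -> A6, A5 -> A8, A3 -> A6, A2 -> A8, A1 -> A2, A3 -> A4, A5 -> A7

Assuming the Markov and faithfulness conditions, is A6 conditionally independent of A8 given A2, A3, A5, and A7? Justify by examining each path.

Yes

Enumerating the 6 paths from A6 to A8 and testing each for blocking by {A2, A3, A5, A7}:
Path 1: A6 → A7 ← A5 ← A1 → A2 → A8
  A5 is a chain here and A5 is conditioned on, so the path is blocked at A5.
Path 2: A6 → A7 ← A5 → A8
  A5 is a fork here and A5 is conditioned on, so the path is blocked at A5.
Path 3: A6 ← A1 → A5 → A8
  A5 is a chain here and A5 is conditioned on, so the path is blocked at A5.
Path 4: A6 ← A1 → A2 → A8
  A2 is a chain here and A2 is conditioned on, so the path is blocked at A2.
Path 5: A6 ← A2 ← A1 → A5 → A8
  A2 is a chain here and A2 is conditioned on, so the path is blocked at A2.
Path 6: A6 ← A2 → A8
  A2 is a fork here and A2 is conditioned on, so the path is blocked at A2.
Since every path is blocked, d-separation holds.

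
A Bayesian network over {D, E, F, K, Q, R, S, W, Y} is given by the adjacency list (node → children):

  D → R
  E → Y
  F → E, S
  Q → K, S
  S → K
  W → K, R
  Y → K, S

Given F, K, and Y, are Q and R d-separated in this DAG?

There are 4 undirected paths between Q and R; checking each against the conditioning set {F, K, Y}:
Path 1: Q → K ← W → R
  K is a collider and K is conditioned on, which opens it; W is a fork and W is not conditioned on — no node blocks this path, so it is active.
Path 2: Q → S → K ← W → R
  S is a chain and S is not conditioned on; K is a collider and K is conditioned on, which opens it; W is a fork and W is not conditioned on — no node blocks this path, so it is active.
Path 3: Q → S ← F → E → Y → K ← W → R
  F is a fork here and F is conditioned on, so the path is blocked at F.
Path 4: Q → S ← Y → K ← W → R
  Y is a fork here and Y is conditioned on, so the path is blocked at Y.
Because an active path exists, Q and R are not d-separated.

No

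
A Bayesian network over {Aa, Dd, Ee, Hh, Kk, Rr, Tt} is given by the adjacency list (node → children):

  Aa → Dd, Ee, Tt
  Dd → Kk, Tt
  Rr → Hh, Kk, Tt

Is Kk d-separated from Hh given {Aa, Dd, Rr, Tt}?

3 paths connect Kk and Hh; each must be blocked for d-separation to hold:
  1. Kk ← Rr → Hh — Rr:fork[blocks] ⇒ blocked
  2. Kk ← Dd → Tt ← Rr → Hh — Dd:fork[blocks]; Tt:collider[open]; Rr:fork[blocks] ⇒ blocked
  3. Kk ← Dd ← Aa → Tt ← Rr → Hh — Dd:chain[blocks]; Aa:fork[blocks]; Tt:collider[open]; Rr:fork[blocks] ⇒ blocked
All paths are blocked; Kk ⊥ Hh | {Aa, Dd, Rr, Tt} holds.

Yes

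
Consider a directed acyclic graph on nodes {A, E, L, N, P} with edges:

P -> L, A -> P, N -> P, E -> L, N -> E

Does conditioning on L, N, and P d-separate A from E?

Yes — A and E are d-separated given {L, N, P}.

We examine all 2 paths between A and E:
  1. A → P → L ← E — P:chain[blocks]; L:collider[open] ⇒ blocked
  2. A → P ← N → E — P:collider[open]; N:fork[blocks] ⇒ blocked
All paths are blocked; A ⊥ E | {L, N, P} holds.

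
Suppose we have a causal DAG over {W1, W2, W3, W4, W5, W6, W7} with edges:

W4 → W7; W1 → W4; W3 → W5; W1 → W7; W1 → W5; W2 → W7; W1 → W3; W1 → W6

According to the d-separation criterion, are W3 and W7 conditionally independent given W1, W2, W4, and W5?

Yes

Enumerating the 4 paths from W3 to W7 and testing each for blocking by {W1, W2, W4, W5}:
Path 1: W3 ← W1 → W4 → W7
  W1 is a fork here and W1 is conditioned on, so the path is blocked at W1.
Path 2: W3 ← W1 → W7
  W1 is a fork here and W1 is conditioned on, so the path is blocked at W1.
Path 3: W3 → W5 ← W1 → W4 → W7
  W1 is a fork here and W1 is conditioned on, so the path is blocked at W1.
Path 4: W3 → W5 ← W1 → W7
  W1 is a fork here and W1 is conditioned on, so the path is blocked at W1.
Since every path is blocked, d-separation holds.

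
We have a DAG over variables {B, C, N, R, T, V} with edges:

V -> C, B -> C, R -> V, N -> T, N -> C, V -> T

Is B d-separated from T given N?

Yes

Enumerating the 2 paths from B to T and testing each for blocking by {N}:
  1. B → C ← N → T — C:collider[blocks]; N:fork[blocks] ⇒ blocked
  2. B → C ← V → T — C:collider[blocks]; V:fork[open] ⇒ blocked
Since every path is blocked, d-separation holds.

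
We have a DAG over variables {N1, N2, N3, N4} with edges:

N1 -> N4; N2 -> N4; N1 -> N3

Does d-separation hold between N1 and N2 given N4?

There is one path between N1 and N2:
Path 1: N1 → N4 ← N2
  N4 is a collider and N4 is conditioned on, which opens it — no node blocks this path, so it is active.
Because an active path exists, N1 and N2 are not d-separated.

No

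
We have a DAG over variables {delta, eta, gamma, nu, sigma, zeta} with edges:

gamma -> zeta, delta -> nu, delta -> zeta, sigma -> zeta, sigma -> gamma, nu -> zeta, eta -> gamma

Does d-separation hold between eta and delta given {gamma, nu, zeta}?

No

We examine all 4 paths between eta and delta:
Path 1: eta → gamma → zeta ← nu ← delta
  gamma is a chain here and gamma is conditioned on, so the path is blocked at gamma.
Path 2: eta → gamma → zeta ← delta
  gamma is a chain here and gamma is conditioned on, so the path is blocked at gamma.
Path 3: eta → gamma ← sigma → zeta ← nu ← delta
  nu is a chain here and nu is conditioned on, so the path is blocked at nu.
Path 4: eta → gamma ← sigma → zeta ← delta
  gamma is a collider and gamma is conditioned on, which opens it; sigma is a fork and sigma is not conditioned on; zeta is a collider and zeta is conditioned on, which opens it — no node blocks this path, so it is active.
Since the path eta → gamma ← sigma → zeta ← delta is active, eta and delta are not d-separated given {gamma, nu, zeta}.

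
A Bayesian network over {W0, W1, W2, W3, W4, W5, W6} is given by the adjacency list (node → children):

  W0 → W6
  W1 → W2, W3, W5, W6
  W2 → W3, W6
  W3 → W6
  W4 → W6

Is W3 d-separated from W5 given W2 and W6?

No

5 paths connect W3 and W5; each must be blocked for d-separation to hold:
  1. W3 ← W1 → W5 — W1:fork[open] ⇒ active
  2. W3 → W6 ← W1 → W5 — W6:collider[open]; W1:fork[open] ⇒ active
  3. W3 → W6 ← W2 ← W1 → W5 — W6:collider[open]; W2:chain[blocks]; W1:fork[open] ⇒ blocked
  4. W3 ← W2 ← W1 → W5 — W2:chain[blocks]; W1:fork[open] ⇒ blocked
  5. W3 ← W2 → W6 ← W1 → W5 — W2:fork[blocks]; W6:collider[open]; W1:fork[open] ⇒ blocked
Since the path W3 ← W1 → W5 is active, W3 and W5 are not d-separated given {W2, W6}.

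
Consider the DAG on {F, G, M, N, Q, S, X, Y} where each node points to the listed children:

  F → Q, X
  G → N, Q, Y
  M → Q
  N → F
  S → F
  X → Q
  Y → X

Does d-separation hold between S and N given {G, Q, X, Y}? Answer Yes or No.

There are 5 undirected paths between S and N; checking each against the conditioning set {G, Q, X, Y}:
Path 1: S → F → Q ← G → N
  G is a fork here and G is conditioned on, so the path is blocked at G.
Path 2: S → F → Q ← X ← Y ← G → N
  X is a chain here and X is conditioned on, so the path is blocked at X.
Path 3: S → F ← N
  F is a collider and its descendant Q is conditioned on, which opens it — no node blocks this path, so it is active.
Path 4: S → F → X ← Y ← G → N
  Y is a chain here and Y is conditioned on, so the path is blocked at Y.
Path 5: S → F → X → Q ← G → N
  X is a chain here and X is conditioned on, so the path is blocked at X.
Because an active path exists, S and N are not d-separated.

No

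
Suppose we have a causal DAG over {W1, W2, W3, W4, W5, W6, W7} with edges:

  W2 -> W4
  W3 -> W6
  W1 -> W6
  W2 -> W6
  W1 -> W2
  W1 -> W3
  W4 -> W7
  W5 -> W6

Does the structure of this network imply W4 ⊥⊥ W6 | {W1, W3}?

3 paths connect W4 and W6; each must be blocked for d-separation to hold:
  1. W4 ← W2 → W6 — W2:fork[open] ⇒ active
  2. W4 ← W2 ← W1 → W3 → W6 — W2:chain[open]; W1:fork[blocks]; W3:chain[blocks] ⇒ blocked
  3. W4 ← W2 ← W1 → W6 — W2:chain[open]; W1:fork[blocks] ⇒ blocked
Since the path W4 ← W2 → W6 is active, W4 and W6 are not d-separated given {W1, W3}.

No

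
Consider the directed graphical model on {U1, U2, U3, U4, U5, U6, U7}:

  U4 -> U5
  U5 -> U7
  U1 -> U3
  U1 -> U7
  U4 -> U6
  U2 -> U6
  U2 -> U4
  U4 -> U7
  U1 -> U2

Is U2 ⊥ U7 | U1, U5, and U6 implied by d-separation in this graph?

No

There are 5 undirected paths between U2 and U7; checking each against the conditioning set {U1, U5, U6}:
Path 1: U2 → U4 → U5 → U7
  U5 is a chain here and U5 is conditioned on, so the path is blocked at U5.
Path 2: U2 → U4 → U7
  U4 is a chain and U4 is not conditioned on — no node blocks this path, so it is active.
Path 3: U2 ← U1 → U7
  U1 is a fork here and U1 is conditioned on, so the path is blocked at U1.
Path 4: U2 → U6 ← U4 → U5 → U7
  U5 is a chain here and U5 is conditioned on, so the path is blocked at U5.
Path 5: U2 → U6 ← U4 → U7
  U6 is a collider and U6 is conditioned on, which opens it; U4 is a fork and U4 is not conditioned on — no node blocks this path, so it is active.
At least one path is unblocked, so d-separation fails.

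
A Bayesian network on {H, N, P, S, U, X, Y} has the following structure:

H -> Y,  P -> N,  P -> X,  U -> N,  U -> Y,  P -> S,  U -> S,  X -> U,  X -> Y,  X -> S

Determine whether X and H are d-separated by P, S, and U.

We examine all 6 paths between X and H:
  1. X → U → Y ← H — U:chain[blocks]; Y:collider[blocks] ⇒ blocked
  2. X → S ← U → Y ← H — S:collider[open]; U:fork[blocks]; Y:collider[blocks] ⇒ blocked
  3. X → S ← P → N ← U → Y ← H — S:collider[open]; P:fork[blocks]; N:collider[blocks]; U:fork[blocks]; Y:collider[blocks] ⇒ blocked
  4. X → Y ← H — Y:collider[blocks] ⇒ blocked
  5. X ← P → S ← U → Y ← H — P:fork[blocks]; S:collider[open]; U:fork[blocks]; Y:collider[blocks] ⇒ blocked
  6. X ← P → N ← U → Y ← H — P:fork[blocks]; N:collider[blocks]; U:fork[blocks]; Y:collider[blocks] ⇒ blocked
Since every path is blocked, d-separation holds.

Yes — X and H are d-separated given {P, S, U}.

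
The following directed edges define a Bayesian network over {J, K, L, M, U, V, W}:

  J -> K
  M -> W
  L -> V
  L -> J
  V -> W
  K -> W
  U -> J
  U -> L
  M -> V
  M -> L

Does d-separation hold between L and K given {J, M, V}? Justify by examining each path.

Yes

We examine all 6 paths between L and K:
Path 1: L → J → K
  J is a chain here and J is conditioned on, so the path is blocked at J.
Path 2: L ← M → W ← K
  M is a fork here and M is conditioned on, so the path is blocked at M.
Path 3: L ← M → V → W ← K
  M is a fork here and M is conditioned on, so the path is blocked at M.
Path 4: L ← U → J → K
  J is a chain here and J is conditioned on, so the path is blocked at J.
Path 5: L → V ← M → W ← K
  M is a fork here and M is conditioned on, so the path is blocked at M.
Path 6: L → V → W ← K
  V is a chain here and V is conditioned on, so the path is blocked at V.
Since every path is blocked, d-separation holds.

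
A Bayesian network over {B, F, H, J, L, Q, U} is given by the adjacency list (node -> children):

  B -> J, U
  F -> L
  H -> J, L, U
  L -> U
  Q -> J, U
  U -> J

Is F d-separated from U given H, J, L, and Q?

Yes

There are 5 undirected paths between F and U; checking each against the conditioning set {H, J, L, Q}:
Path 1: F → L → U
  L is a chain here and L is conditioned on, so the path is blocked at L.
Path 2: F → L ← H → U
  H is a fork here and H is conditioned on, so the path is blocked at H.
Path 3: F → L ← H → J ← B → U
  H is a fork here and H is conditioned on, so the path is blocked at H.
Path 4: F → L ← H → J ← U
  H is a fork here and H is conditioned on, so the path is blocked at H.
Path 5: F → L ← H → J ← Q → U
  H is a fork here and H is conditioned on, so the path is blocked at H.
All paths are blocked; F ⊥ U | {H, J, L, Q} holds.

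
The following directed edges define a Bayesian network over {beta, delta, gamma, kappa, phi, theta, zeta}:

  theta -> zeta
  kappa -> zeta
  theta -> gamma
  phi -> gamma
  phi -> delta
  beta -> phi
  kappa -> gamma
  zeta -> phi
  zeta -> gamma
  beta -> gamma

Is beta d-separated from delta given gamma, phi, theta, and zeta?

Yes

We examine all 5 paths between beta and delta:
Path 1: beta → gamma ← kappa → zeta → phi → delta
  zeta is a chain here and zeta is conditioned on, so the path is blocked at zeta.
Path 2: beta → gamma ← theta → zeta → phi → delta
  theta is a fork here and theta is conditioned on, so the path is blocked at theta.
Path 3: beta → gamma ← zeta → phi → delta
  zeta is a fork here and zeta is conditioned on, so the path is blocked at zeta.
Path 4: beta → gamma ← phi → delta
  phi is a fork here and phi is conditioned on, so the path is blocked at phi.
Path 5: beta → phi → delta
  phi is a chain here and phi is conditioned on, so the path is blocked at phi.
Since every path is blocked, d-separation holds.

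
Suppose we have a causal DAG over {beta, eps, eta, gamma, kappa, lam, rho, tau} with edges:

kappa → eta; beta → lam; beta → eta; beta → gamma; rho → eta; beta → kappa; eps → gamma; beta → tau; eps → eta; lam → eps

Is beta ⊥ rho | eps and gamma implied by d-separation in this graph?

Enumerating the 4 paths from beta to rho and testing each for blocking by {eps, gamma}:
Path 1: beta → eta ← rho
  eta is a collider here and neither eta nor any of its descendants is conditioned on, so the collider stays closed — the path is blocked at eta.
Path 2: beta → gamma ← eps → eta ← rho
  eps is a fork here and eps is conditioned on, so the path is blocked at eps.
Path 3: beta → lam → eps → eta ← rho
  eps is a chain here and eps is conditioned on, so the path is blocked at eps.
Path 4: beta → kappa → eta ← rho
  eta is a collider here and neither eta nor any of its descendants is conditioned on, so the collider stays closed — the path is blocked at eta.
Every path is blocked, so beta and rho are d-separated given {eps, gamma}.

Yes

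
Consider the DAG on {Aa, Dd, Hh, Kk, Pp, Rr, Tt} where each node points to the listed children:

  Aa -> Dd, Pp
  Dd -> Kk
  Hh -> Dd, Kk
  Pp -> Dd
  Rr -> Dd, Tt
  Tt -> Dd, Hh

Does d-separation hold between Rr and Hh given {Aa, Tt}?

There are 6 undirected paths between Rr and Hh; checking each against the conditioning set {Aa, Tt}:
  1. Rr → Dd ← Hh — Dd:collider[blocks] ⇒ blocked
  2. Rr → Dd → Kk ← Hh — Dd:chain[open]; Kk:collider[blocks] ⇒ blocked
  3. Rr → Dd ← Tt → Hh — Dd:collider[blocks]; Tt:fork[blocks] ⇒ blocked
  4. Rr → Tt → Hh — Tt:chain[blocks] ⇒ blocked
  5. Rr → Tt → Dd ← Hh — Tt:chain[blocks]; Dd:collider[blocks] ⇒ blocked
  6. Rr → Tt → Dd → Kk ← Hh — Tt:chain[blocks]; Dd:chain[open]; Kk:collider[blocks] ⇒ blocked
Every path is blocked, so Rr and Hh are d-separated given {Aa, Tt}.

Yes — Rr and Hh are d-separated given {Aa, Tt}.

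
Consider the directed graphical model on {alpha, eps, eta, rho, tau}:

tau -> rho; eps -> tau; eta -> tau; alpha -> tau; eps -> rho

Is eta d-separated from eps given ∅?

Enumerating the 2 paths from eta to eps and testing each for blocking by ∅:
Path 1: eta → tau ← eps
  tau is a collider here and neither tau nor any of its descendants is conditioned on, so the collider stays closed — the path is blocked at tau.
Path 2: eta → tau → rho ← eps
  rho is a collider here and neither rho nor any of its descendants is conditioned on, so the collider stays closed — the path is blocked at rho.
Since every path is blocked, d-separation holds.

Yes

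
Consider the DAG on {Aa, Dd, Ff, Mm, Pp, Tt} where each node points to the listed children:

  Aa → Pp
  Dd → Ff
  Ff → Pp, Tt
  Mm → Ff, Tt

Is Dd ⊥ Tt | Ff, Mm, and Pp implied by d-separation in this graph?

Yes — Dd and Tt are d-separated given {Ff, Mm, Pp}.

We examine all 2 paths between Dd and Tt:
Path 1: Dd → Ff → Tt
  Ff is a chain here and Ff is conditioned on, so the path is blocked at Ff.
Path 2: Dd → Ff ← Mm → Tt
  Mm is a fork here and Mm is conditioned on, so the path is blocked at Mm.
Every path is blocked, so Dd and Tt are d-separated given {Ff, Mm, Pp}.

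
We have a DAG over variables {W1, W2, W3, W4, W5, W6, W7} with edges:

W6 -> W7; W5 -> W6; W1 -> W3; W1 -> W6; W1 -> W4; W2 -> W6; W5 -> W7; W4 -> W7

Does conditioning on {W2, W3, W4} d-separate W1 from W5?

Yes

We examine all 4 paths between W1 and W5:
Path 1: W1 → W4 → W7 ← W5
  W4 is a chain here and W4 is conditioned on, so the path is blocked at W4.
Path 2: W1 → W4 → W7 ← W6 ← W5
  W4 is a chain here and W4 is conditioned on, so the path is blocked at W4.
Path 3: W1 → W6 ← W5
  W6 is a collider here and neither W6 nor any of its descendants is conditioned on, so the collider stays closed — the path is blocked at W6.
Path 4: W1 → W6 → W7 ← W5
  W7 is a collider here and neither W7 nor any of its descendants is conditioned on, so the collider stays closed — the path is blocked at W7.
Every path is blocked, so W1 and W5 are d-separated given {W2, W3, W4}.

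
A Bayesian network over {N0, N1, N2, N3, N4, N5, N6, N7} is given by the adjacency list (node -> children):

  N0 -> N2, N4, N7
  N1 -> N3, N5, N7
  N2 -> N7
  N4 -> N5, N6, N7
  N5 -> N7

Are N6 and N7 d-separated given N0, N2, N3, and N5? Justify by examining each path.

Enumerating the 5 paths from N6 to N7 and testing each for blocking by {N0, N2, N3, N5}:
  1. N6 ← N4 → N7 — N4:fork[open] ⇒ active
  2. N6 ← N4 ← N0 → N7 — N4:chain[open]; N0:fork[blocks] ⇒ blocked
  3. N6 ← N4 ← N0 → N2 → N7 — N4:chain[open]; N0:fork[blocks]; N2:chain[blocks] ⇒ blocked
  4. N6 ← N4 → N5 → N7 — N4:fork[open]; N5:chain[blocks] ⇒ blocked
  5. N6 ← N4 → N5 ← N1 → N7 — N4:fork[open]; N5:collider[open]; N1:fork[open] ⇒ active
Because an active path exists, N6 and N7 are not d-separated.

No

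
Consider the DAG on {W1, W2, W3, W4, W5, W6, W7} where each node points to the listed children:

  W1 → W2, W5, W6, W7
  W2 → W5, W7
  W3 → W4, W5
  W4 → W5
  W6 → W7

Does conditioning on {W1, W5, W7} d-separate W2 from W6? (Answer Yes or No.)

No

There are 6 undirected paths between W2 and W6; checking each against the conditioning set {W1, W5, W7}:
Path 1: W2 → W5 ← W1 → W7 ← W6
  W1 is a fork here and W1 is conditioned on, so the path is blocked at W1.
Path 2: W2 → W5 ← W1 → W6
  W1 is a fork here and W1 is conditioned on, so the path is blocked at W1.
Path 3: W2 ← W1 → W7 ← W6
  W1 is a fork here and W1 is conditioned on, so the path is blocked at W1.
Path 4: W2 ← W1 → W6
  W1 is a fork here and W1 is conditioned on, so the path is blocked at W1.
Path 5: W2 → W7 ← W1 → W6
  W1 is a fork here and W1 is conditioned on, so the path is blocked at W1.
Path 6: W2 → W7 ← W6
  W7 is a collider and W7 is conditioned on, which opens it — no node blocks this path, so it is active.
At least one path is unblocked, so d-separation fails.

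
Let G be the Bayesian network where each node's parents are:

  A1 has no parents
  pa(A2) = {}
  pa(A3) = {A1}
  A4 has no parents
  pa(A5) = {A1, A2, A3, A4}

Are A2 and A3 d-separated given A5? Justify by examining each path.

There are 2 undirected paths between A2 and A3; checking each against the conditioning set {A5}:
  1. A2 → A5 ← A3 — A5:collider[open] ⇒ active
  2. A2 → A5 ← A1 → A3 — A5:collider[open]; A1:fork[open] ⇒ active
Since the path A2 → A5 ← A3 is active, A2 and A3 are not d-separated given {A5}.

No — A2 and A3 are not d-separated given {A5}.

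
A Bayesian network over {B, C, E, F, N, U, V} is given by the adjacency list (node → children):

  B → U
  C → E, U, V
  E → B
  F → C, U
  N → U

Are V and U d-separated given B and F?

Enumerating the 3 paths from V to U and testing each for blocking by {B, F}:
Path 1: V ← C → U
  C is a fork and C is not conditioned on — no node blocks this path, so it is active.
Path 2: V ← C ← F → U
  F is a fork here and F is conditioned on, so the path is blocked at F.
Path 3: V ← C → E → B → U
  B is a chain here and B is conditioned on, so the path is blocked at B.
At least one path is unblocked, so d-separation fails.

No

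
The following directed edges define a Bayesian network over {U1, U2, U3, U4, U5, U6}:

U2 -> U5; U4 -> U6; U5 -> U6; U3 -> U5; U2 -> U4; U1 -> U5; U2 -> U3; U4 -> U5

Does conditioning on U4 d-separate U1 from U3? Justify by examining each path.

Enumerating the 4 paths from U1 to U3 and testing each for blocking by {U4}:
  1. U1 → U5 ← U4 ← U2 → U3 — U5:collider[blocks]; U4:chain[blocks]; U2:fork[open] ⇒ blocked
  2. U1 → U5 ← U3 — U5:collider[blocks] ⇒ blocked
  3. U1 → U5 → U6 ← U4 ← U2 → U3 — U5:chain[open]; U6:collider[blocks]; U4:chain[blocks]; U2:fork[open] ⇒ blocked
  4. U1 → U5 ← U2 → U3 — U5:collider[blocks]; U2:fork[open] ⇒ blocked
Every path is blocked, so U1 and U3 are d-separated given {U4}.

Yes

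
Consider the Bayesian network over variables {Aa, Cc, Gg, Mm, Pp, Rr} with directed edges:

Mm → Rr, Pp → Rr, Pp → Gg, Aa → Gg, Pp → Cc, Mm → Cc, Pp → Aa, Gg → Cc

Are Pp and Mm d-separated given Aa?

Yes — Pp and Mm are d-separated given {Aa}.

We examine all 4 paths between Pp and Mm:
Path 1: Pp → Gg → Cc ← Mm
  Cc is a collider here and neither Cc nor any of its descendants is conditioned on, so the collider stays closed — the path is blocked at Cc.
Path 2: Pp → Rr ← Mm
  Rr is a collider here and neither Rr nor any of its descendants is conditioned on, so the collider stays closed — the path is blocked at Rr.
Path 3: Pp → Aa → Gg → Cc ← Mm
  Aa is a chain here and Aa is conditioned on, so the path is blocked at Aa.
Path 4: Pp → Cc ← Mm
  Cc is a collider here and neither Cc nor any of its descendants is conditioned on, so the collider stays closed — the path is blocked at Cc.
All paths are blocked; Pp ⊥ Mm | {Aa} holds.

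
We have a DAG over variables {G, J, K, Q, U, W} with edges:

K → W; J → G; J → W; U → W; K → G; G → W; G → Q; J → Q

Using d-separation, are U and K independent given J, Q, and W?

No — U and K are not d-separated given {J, Q, W}.

4 paths connect U and K; each must be blocked for d-separation to hold:
Path 1: U → W ← G ← K
  W is a collider and W is conditioned on, which opens it; G is a chain and G is not conditioned on — no node blocks this path, so it is active.
Path 2: U → W ← K
  W is a collider and W is conditioned on, which opens it — no node blocks this path, so it is active.
Path 3: U → W ← J → G ← K
  J is a fork here and J is conditioned on, so the path is blocked at J.
Path 4: U → W ← J → Q ← G ← K
  J is a fork here and J is conditioned on, so the path is blocked at J.
Since the path U → W ← G ← K is active, U and K are not d-separated given {J, Q, W}.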